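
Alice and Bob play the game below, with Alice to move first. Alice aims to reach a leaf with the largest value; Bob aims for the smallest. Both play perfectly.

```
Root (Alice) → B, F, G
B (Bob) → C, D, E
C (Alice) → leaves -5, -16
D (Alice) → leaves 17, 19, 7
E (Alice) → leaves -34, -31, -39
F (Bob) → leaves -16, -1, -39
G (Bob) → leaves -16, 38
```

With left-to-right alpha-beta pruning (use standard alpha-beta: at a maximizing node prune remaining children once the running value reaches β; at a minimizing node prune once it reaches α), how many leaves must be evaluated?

C [α=-∞,β=+∞]: v=-5
D [α=-∞,β=-5]: v=17 after child 1 ≥ β → β-cutoff, skip 2
E [α=-∞,β=-5]: v=-31
B [α=-∞,β=+∞]: v=-31
F [α=-31,β=+∞]: v=-39
G [α=-31,β=+∞]: v=-16
Root [α=-∞,β=+∞]: v=-16
Leaves evaluated: 11 of 13.

11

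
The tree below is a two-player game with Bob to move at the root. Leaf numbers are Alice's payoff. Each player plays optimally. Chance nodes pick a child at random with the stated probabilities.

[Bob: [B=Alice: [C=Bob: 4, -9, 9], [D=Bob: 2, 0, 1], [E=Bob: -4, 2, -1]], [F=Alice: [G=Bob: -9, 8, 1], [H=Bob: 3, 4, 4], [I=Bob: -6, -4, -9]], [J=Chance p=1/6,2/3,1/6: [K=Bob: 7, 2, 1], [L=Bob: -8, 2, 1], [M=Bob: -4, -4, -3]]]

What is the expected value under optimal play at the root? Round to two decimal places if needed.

C (Bob): min(4, -9, 9) = -9
D (Bob): min(2, 0, 1) = 0
E (Bob): min(-4, 2, -1) = -4
B (Alice): max(-9, 0, -4) = 0
G (Bob): min(-9, 8, 1) = -9
H (Bob): min(3, 4, 4) = 3
I (Bob): min(-6, -4, -9) = -9
F (Alice): max(-9, 3, -9) = 3
K (Bob): min(7, 2, 1) = 1
L (Bob): min(-8, 2, 1) = -8
M (Bob): min(-4, -4, -3) = -4
J (Chance): 1/6·1 + 2/3·-8 + 1/6·-4 = -5.83
Root (Bob): min(0, 3, -5.83) = -5.83

-5.83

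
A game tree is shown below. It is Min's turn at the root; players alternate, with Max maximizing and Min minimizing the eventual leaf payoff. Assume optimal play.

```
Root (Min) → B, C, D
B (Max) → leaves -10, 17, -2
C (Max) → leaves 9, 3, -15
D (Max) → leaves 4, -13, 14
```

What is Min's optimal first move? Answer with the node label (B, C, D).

B (Max): max(-10, 17, -2) = 17
C (Max): max(9, 3, -15) = 9
D (Max): max(4, -13, 14) = 14
Root (Min): min(17, 9, 14) = 9
Min picks the child with the lowest value: C (value 9).

C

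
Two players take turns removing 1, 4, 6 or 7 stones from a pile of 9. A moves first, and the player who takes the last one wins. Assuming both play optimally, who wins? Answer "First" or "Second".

First

Mark each pile size as W (mover wins) or L (mover loses):
i:   0  1  2  3  4  5  6  7  8  9
     L  W  L  W  W  L  W  W  W  W
Position 9 is W, so the first player wins.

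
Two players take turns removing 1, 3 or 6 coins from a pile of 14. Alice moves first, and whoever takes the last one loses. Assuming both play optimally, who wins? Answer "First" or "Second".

Second

W/L table (W = player to move can force a win):
i:   0  1  2  3  4  5  6  7  8  9 10 11 12 13 14
     W  L  W  L  W  L  W  W  W  W  L  W  L  W  L
Position 14 is L, so the second player wins.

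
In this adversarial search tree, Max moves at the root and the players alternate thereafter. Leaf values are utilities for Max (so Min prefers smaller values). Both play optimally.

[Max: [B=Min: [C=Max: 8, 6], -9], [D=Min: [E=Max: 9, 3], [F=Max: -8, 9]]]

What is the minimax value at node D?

9

E: max(9, 3) = 9
F: max(-8, 9) = 9
D: min(9, 9) = 9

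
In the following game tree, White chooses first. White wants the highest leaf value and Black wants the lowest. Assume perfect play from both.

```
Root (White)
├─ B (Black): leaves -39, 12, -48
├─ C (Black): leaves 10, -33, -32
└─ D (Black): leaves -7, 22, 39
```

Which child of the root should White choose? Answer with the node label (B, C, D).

D

B (Black): min(-39, 12, -48) = -48
C (Black): min(10, -33, -32) = -33
D (Black): min(-7, 22, 39) = -7
Root (White): max(-48, -33, -7) = -7
White picks the child with the highest value: D (value -7).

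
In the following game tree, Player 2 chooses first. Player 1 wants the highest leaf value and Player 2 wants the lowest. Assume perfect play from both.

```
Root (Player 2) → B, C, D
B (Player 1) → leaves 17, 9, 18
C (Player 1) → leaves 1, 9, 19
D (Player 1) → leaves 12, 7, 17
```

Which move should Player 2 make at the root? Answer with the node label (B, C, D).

D

B (Player 1): max(17, 9, 18) = 18
C (Player 1): max(1, 9, 19) = 19
D (Player 1): max(12, 7, 17) = 17
Root (Player 2): min(18, 19, 17) = 17
Player 2 picks the child with the lowest value: D (value 17).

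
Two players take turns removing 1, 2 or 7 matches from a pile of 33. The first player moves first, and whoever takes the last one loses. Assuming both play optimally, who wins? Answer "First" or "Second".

Compute winning (W) and losing (L) positions by backward induction:
i:   0  1  2  3  4  5  6  7  8  9 10 11 12 13 14 15 16 17 18 19 20 21 22 23 24 25 26 27 28 29 30 31 32 33
     W  L  W  W  L  W  W  L  W  W  L  W  W  L  W  W  L  W  W  L  W  W  L  W  W  L  W  W  L  W  W  L  W  W
Position 33 is W, so the first player wins.

First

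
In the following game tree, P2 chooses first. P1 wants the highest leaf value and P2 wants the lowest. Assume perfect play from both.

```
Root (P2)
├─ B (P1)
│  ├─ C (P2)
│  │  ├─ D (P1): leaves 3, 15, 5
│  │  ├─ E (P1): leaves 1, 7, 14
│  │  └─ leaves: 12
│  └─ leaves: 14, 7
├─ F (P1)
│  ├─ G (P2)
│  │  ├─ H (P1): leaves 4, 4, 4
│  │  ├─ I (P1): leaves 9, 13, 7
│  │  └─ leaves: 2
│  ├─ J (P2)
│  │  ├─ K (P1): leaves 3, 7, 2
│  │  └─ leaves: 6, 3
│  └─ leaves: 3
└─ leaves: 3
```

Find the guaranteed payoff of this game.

D (P1): max(3, 15, 5) = 15
E (P1): max(1, 7, 14) = 14
C (P2): min(15, 14, 12) = 12
B (P1): max(12, 14, 7) = 14
H (P1): max(4, 4, 4) = 4
I (P1): max(9, 13, 7) = 13
G (P2): min(4, 13, 2) = 2
K (P1): max(3, 7, 2) = 7
J (P2): min(7, 6, 3) = 3
F (P1): max(2, 3, 3) = 3
Root (P2): min(14, 3, 3) = 3

3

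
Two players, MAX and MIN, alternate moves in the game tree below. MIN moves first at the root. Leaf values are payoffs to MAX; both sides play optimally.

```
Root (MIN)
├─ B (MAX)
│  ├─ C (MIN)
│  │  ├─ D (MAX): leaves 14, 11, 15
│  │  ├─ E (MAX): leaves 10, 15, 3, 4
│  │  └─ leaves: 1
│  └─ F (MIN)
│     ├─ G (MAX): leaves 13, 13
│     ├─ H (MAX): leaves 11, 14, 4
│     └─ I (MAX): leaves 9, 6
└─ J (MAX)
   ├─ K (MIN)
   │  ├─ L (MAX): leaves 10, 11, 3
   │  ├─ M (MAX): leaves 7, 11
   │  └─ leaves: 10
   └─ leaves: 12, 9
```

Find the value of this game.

9

D (MAX): max(14, 11, 15) = 15
E (MAX): max(10, 15, 3, 4) = 15
C (MIN): min(15, 15, 1) = 1
G (MAX): max(13, 13) = 13
H (MAX): max(11, 14, 4) = 14
I (MAX): max(9, 6) = 9
F (MIN): min(13, 14, 9) = 9
B (MAX): max(1, 9) = 9
L (MAX): max(10, 11, 3) = 11
M (MAX): max(7, 11) = 11
K (MIN): min(11, 11, 10) = 10
J (MAX): max(10, 12, 9) = 12
Root (MIN): min(9, 12) = 9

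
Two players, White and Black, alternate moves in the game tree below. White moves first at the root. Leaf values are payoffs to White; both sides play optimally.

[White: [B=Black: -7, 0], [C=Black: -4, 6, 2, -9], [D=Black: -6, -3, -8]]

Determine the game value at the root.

-7

B (Black): min(-7, 0) = -7
C (Black): min(-4, 6, 2, -9) = -9
D (Black): min(-6, -3, -8) = -8
Root (White): max(-7, -9, -8) = -7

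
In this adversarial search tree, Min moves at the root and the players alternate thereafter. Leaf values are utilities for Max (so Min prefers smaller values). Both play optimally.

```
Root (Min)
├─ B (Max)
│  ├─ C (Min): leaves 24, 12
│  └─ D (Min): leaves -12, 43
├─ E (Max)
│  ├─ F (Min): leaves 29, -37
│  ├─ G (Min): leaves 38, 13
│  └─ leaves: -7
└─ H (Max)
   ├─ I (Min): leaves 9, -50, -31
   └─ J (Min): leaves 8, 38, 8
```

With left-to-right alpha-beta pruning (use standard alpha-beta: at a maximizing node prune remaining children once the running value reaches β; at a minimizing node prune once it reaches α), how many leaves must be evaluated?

C [α=-∞,β=+∞]: v=12
D [α=12,β=+∞]: v=-12 after child 1 ≤ α → α-cutoff, skip 1
B [α=-∞,β=+∞]: v=12
F [α=-∞,β=12]: v=-37
G [α=-37,β=12]: v=13
E [α=-∞,β=12]: v=13 after child 2 ≥ β → β-cutoff, skip 1
I [α=-∞,β=12]: v=-50
J [α=-50,β=12]: v=8
H [α=-∞,β=12]: v=8
Root [α=-∞,β=+∞]: v=8
Leaves evaluated: 13 of 15.

13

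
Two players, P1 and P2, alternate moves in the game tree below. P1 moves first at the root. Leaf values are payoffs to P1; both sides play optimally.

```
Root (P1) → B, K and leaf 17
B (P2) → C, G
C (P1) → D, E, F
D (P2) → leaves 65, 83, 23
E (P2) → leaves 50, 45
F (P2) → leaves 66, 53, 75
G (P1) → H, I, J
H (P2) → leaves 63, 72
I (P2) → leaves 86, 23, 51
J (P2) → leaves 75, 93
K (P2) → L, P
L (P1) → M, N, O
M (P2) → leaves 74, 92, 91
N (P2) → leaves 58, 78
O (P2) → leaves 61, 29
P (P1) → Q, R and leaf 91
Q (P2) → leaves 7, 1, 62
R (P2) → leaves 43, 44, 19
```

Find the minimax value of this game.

D (P2): min(65, 83, 23) = 23
E (P2): min(50, 45) = 45
F (P2): min(66, 53, 75) = 53
C (P1): max(23, 45, 53) = 53
H (P2): min(63, 72) = 63
I (P2): min(86, 23, 51) = 23
J (P2): min(75, 93) = 75
G (P1): max(63, 23, 75) = 75
B (P2): min(53, 75) = 53
M (P2): min(74, 92, 91) = 74
N (P2): min(58, 78) = 58
O (P2): min(61, 29) = 29
L (P1): max(74, 58, 29) = 74
Q (P2): min(7, 1, 62) = 1
R (P2): min(43, 44, 19) = 19
P (P1): max(1, 19, 91) = 91
K (P2): min(74, 91) = 74
Root (P1): max(53, 74, 17) = 74

74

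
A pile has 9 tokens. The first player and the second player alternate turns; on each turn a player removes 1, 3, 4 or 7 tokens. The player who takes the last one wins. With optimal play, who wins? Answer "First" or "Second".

First

Compute winning (W) and losing (L) positions by backward induction:
i:   0  1  2  3  4  5  6  7  8  9
     L  W  L  W  W  W  W  W  L  W
Position 9 is W, so the first player wins.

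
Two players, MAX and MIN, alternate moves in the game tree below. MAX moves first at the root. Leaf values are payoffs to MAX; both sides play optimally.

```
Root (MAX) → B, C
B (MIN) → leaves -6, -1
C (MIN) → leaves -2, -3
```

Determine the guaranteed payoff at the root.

-3

B (MIN): min(-6, -1) = -6
C (MIN): min(-2, -3) = -3
Root (MAX): max(-6, -3) = -3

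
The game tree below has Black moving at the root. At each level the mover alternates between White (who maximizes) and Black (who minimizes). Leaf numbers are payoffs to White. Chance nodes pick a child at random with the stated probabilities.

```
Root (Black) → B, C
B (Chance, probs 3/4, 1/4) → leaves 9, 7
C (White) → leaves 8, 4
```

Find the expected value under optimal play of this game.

8

B (Chance): 3/4·9 + 1/4·7 = 8.5
C (White): max(8, 4) = 8
Root (Black): min(8.5, 8) = 8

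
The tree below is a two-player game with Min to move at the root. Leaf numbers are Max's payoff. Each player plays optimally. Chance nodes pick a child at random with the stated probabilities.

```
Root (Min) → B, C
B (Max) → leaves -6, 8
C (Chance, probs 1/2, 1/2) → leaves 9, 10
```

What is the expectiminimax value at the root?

8

B (Max): max(-6, 8) = 8
C (Chance): 1/2·9 + 1/2·10 = 9.5
Root (Min): min(8, 9.5) = 8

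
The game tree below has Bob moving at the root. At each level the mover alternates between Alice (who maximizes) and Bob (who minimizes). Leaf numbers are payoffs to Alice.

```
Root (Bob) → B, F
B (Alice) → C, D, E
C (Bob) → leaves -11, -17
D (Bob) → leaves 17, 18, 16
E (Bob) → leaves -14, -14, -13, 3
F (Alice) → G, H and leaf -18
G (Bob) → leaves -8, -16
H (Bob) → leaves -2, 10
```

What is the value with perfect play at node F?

G: min(-8, -16) = -16
H: min(-2, 10) = -2
F: max(-16, -2, -18) = -2

-2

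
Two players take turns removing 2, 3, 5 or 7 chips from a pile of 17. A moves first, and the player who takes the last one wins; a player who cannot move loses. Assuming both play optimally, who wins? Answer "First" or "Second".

First

Positions where the player to move wins (W) vs loses (L):
i:   0  1  2  3  4  5  6  7  8  9 10 11 12 13 14 15 16 17
     L  L  W  W  W  W  W  W  W  L  L  W  W  W  W  W  W  W
Position 17 is W, so the first player wins.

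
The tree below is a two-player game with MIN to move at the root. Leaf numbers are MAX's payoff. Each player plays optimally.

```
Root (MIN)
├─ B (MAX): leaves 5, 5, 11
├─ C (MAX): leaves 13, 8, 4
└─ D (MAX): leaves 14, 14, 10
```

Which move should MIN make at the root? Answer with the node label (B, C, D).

B (MAX): max(5, 5, 11) = 11
C (MAX): max(13, 8, 4) = 13
D (MAX): max(14, 14, 10) = 14
Root (MIN): min(11, 13, 14) = 11
MIN picks the child with the lowest value: B (value 11).

B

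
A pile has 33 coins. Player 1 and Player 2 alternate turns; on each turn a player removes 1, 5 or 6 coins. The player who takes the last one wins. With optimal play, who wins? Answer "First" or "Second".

Second

Mark each pile size as W (mover wins) or L (mover loses):
i:   0  1  2  3  4  5  6  7  8  9 10 11 12 13 14 15 16 17 18 19 20 21 22 23 24 25 26 27 28 29 30 31 32 33
     L  W  L  W  L  W  W  W  W  W  W  L  W  L  W  L  W  W  W  W  W  W  L  W  L  W  L  W  W  W  W  W  W  L
Position 33 is L, so the second player wins.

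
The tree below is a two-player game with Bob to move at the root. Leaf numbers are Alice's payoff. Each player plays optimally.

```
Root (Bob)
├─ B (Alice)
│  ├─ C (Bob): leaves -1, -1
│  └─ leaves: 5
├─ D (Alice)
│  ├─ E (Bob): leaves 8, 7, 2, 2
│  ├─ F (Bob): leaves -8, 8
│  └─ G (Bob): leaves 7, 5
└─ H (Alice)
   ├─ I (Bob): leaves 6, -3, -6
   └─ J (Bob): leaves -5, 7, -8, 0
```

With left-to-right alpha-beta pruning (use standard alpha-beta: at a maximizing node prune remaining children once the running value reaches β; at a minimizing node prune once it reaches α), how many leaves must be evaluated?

C [α=-∞,β=+∞]: v=-1
B [α=-∞,β=+∞]: v=5
E [α=-∞,β=5]: v=2
F [α=2,β=5]: v=-8 after child 1 ≤ α → α-cutoff, skip 1
G [α=2,β=5]: v=5
D [α=-∞,β=5]: v=5
I [α=-∞,β=5]: v=-6
J [α=-6,β=5]: v=-8 after child 3 ≤ α → α-cutoff, skip 1
H [α=-∞,β=5]: v=-6
Root [α=-∞,β=+∞]: v=-6
Leaves evaluated: 16 of 18.

16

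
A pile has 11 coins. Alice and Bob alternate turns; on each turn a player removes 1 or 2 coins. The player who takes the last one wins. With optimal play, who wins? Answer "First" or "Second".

Compute winning (W) and losing (L) positions by backward induction:
i:   0  1  2  3  4  5  6  7  8  9 10 11
     L  W  W  L  W  W  L  W  W  L  W  W
Position 11 is W, so the first player wins.

First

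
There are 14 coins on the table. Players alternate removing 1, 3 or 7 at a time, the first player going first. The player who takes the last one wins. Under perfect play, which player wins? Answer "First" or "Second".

Second

W/L table (W = player to move can force a win):
i:   0  1  2  3  4  5  6  7  8  9 10 11 12 13 14
     L  W  L  W  L  W  L  W  L  W  L  W  L  W  L
Position 14 is L, so the second player wins.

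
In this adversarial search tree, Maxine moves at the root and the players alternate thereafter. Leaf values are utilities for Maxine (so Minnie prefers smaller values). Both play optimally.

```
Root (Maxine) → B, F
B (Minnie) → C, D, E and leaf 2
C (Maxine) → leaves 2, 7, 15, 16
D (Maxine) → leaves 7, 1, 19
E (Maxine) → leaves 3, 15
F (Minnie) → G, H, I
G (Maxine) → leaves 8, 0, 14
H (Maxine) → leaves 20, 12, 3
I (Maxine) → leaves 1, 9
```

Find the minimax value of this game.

9

C (Maxine): max(2, 7, 15, 16) = 16
D (Maxine): max(7, 1, 19) = 19
E (Maxine): max(3, 15) = 15
B (Minnie): min(16, 19, 15, 2) = 2
G (Maxine): max(8, 0, 14) = 14
H (Maxine): max(20, 12, 3) = 20
I (Maxine): max(1, 9) = 9
F (Minnie): min(14, 20, 9) = 9
Root (Maxine): max(2, 9) = 9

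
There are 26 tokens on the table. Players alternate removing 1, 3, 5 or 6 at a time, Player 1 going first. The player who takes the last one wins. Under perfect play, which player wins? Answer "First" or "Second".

Mark each pile size as W (mover wins) or L (mover loses):
i:   0  1  2  3  4  5  6  7  8  9 10 11 12 13 14 15 16 17 18 19 20 21 22 23 24 25 26
     L  W  L  W  L  W  W  W  W  W  W  L  W  L  W  L  W  W  W  W  W  W  L  W  L  W  L
Position 26 is L, so the second player wins.

Second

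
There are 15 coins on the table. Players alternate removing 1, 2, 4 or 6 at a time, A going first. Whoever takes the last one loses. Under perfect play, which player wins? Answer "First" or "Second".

First

Positions where the player to move wins (W) vs loses (L):
i:   0  1  2  3  4  5  6  7  8  9 10 11 12 13 14 15
     W  L  W  W  L  W  W  W  W  L  W  W  L  W  W  W
Position 15 is W, so the first player wins.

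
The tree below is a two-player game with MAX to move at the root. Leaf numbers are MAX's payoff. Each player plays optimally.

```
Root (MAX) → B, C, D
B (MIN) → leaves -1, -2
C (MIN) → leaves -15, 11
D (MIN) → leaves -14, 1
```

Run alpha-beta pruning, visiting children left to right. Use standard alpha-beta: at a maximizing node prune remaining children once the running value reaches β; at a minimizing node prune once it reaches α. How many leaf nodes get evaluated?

4

B [α=-∞,β=+∞]: v=-2
C [α=-2,β=+∞]: v=-15 after child 1 ≤ α → α-cutoff, skip 1
D [α=-2,β=+∞]: v=-14 after child 1 ≤ α → α-cutoff, skip 1
Root [α=-∞,β=+∞]: v=-2
Leaves evaluated: 4 of 6.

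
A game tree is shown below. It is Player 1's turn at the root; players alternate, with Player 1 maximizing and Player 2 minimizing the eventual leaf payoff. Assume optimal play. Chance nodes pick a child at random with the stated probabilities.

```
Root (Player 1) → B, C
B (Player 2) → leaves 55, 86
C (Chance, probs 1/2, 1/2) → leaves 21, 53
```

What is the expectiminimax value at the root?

B (Player 2): min(55, 86) = 55
C (Chance): 1/2·21 + 1/2·53 = 37
Root (Player 1): max(55, 37) = 55

55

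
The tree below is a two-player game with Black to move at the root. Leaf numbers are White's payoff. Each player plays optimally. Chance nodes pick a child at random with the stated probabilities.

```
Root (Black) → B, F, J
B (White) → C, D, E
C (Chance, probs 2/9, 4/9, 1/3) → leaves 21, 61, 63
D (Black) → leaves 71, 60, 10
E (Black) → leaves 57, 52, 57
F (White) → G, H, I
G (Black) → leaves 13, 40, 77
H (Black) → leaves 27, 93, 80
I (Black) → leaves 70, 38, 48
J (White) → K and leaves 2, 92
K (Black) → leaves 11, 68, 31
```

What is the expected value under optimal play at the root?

38

C (Chance): 2/9·21 + 4/9·61 + 1/3·63 = 52.78
D (Black): min(71, 60, 10) = 10
E (Black): min(57, 52, 57) = 52
B (White): max(52.78, 10, 52) = 52.78
G (Black): min(13, 40, 77) = 13
H (Black): min(27, 93, 80) = 27
I (Black): min(70, 38, 48) = 38
F (White): max(13, 27, 38) = 38
K (Black): min(11, 68, 31) = 11
J (White): max(11, 2, 92) = 92
Root (Black): min(52.78, 38, 92) = 38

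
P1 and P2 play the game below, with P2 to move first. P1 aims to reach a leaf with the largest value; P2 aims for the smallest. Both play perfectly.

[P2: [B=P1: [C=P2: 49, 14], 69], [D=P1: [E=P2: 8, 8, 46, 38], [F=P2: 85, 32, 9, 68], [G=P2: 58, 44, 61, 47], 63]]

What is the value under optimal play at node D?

E: min(8, 8, 46, 38) = 8
F: min(85, 32, 9, 68) = 9
G: min(58, 44, 61, 47) = 44
D: max(8, 9, 44, 63) = 63

63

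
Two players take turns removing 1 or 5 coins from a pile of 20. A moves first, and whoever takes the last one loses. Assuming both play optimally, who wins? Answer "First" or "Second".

First

Mark each pile size as W (mover wins) or L (mover loses):
i:   0  1  2  3  4  5  6  7  8  9 10 11 12 13 14 15 16 17 18 19 20
     W  L  W  L  W  L  W  L  W  L  W  L  W  L  W  L  W  L  W  L  W
Position 20 is W, so the first player wins.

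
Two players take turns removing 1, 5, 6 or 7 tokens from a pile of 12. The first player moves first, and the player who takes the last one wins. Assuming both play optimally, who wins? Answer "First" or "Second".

Positions where the player to move wins (W) vs loses (L):
i:   0  1  2  3  4  5  6  7  8  9 10 11 12
     L  W  L  W  L  W  W  W  W  W  W  W  L
Position 12 is L, so the second player wins.

Second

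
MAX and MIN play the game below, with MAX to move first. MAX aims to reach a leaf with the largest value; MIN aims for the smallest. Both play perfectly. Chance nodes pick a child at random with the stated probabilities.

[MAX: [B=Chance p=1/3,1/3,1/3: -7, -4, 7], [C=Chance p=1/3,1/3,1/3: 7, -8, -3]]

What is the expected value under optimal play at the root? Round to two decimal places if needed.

B (Chance): 1/3·-7 + 1/3·-4 + 1/3·7 = -1.33
C (Chance): 1/3·7 + 1/3·-8 + 1/3·-3 = -1.33
Root (MAX): max(-1.33, -1.33) = -1.33

-1.33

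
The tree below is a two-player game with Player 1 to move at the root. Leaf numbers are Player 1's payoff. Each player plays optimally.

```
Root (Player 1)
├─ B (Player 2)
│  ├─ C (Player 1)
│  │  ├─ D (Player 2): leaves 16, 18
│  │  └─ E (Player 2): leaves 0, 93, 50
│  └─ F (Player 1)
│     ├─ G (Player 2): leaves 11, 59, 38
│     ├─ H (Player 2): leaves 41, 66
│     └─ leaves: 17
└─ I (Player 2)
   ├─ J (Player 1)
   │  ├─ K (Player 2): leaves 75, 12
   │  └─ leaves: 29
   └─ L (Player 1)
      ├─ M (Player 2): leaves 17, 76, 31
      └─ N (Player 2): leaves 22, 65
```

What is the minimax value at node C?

16

D: min(16, 18) = 16
E: min(0, 93, 50) = 0
C: max(16, 0) = 16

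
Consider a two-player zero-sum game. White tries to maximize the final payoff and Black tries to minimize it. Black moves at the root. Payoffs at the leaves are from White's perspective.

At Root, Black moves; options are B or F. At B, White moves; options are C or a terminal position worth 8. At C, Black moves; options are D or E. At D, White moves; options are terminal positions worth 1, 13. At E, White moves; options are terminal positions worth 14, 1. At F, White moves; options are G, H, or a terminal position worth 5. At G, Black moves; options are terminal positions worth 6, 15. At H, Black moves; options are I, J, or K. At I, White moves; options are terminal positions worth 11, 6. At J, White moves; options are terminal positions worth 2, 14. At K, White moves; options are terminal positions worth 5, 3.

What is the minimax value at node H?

5

I: max(11, 6) = 11
J: max(2, 14) = 14
K: max(5, 3) = 5
H: min(11, 14, 5) = 5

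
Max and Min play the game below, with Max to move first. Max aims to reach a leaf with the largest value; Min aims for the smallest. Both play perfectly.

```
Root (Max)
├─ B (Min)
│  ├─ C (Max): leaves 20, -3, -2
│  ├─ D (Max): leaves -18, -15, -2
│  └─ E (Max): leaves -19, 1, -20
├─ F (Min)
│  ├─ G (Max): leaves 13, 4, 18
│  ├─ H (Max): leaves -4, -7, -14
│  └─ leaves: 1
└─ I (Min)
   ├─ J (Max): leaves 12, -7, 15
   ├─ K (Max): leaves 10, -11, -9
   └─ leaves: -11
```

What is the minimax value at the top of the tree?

-2

C (Max): max(20, -3, -2) = 20
D (Max): max(-18, -15, -2) = -2
E (Max): max(-19, 1, -20) = 1
B (Min): min(20, -2, 1) = -2
G (Max): max(13, 4, 18) = 18
H (Max): max(-4, -7, -14) = -4
F (Min): min(18, -4, 1) = -4
J (Max): max(12, -7, 15) = 15
K (Max): max(10, -11, -9) = 10
I (Min): min(15, 10, -11) = -11
Root (Max): max(-2, -4, -11) = -2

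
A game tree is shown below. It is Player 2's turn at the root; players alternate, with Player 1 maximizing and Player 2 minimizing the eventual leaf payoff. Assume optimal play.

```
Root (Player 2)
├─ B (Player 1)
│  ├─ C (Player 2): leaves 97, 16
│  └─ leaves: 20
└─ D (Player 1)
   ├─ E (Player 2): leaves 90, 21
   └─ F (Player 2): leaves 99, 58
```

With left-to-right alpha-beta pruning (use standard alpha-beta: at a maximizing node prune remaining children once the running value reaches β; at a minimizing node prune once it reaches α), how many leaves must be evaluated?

C [α=-∞,β=+∞]: v=16
B [α=-∞,β=+∞]: v=20
E [α=-∞,β=20]: v=21
D [α=-∞,β=20]: v=21 after child 1 ≥ β → β-cutoff, skip 1
Root [α=-∞,β=+∞]: v=20
Leaves evaluated: 5 of 7.

5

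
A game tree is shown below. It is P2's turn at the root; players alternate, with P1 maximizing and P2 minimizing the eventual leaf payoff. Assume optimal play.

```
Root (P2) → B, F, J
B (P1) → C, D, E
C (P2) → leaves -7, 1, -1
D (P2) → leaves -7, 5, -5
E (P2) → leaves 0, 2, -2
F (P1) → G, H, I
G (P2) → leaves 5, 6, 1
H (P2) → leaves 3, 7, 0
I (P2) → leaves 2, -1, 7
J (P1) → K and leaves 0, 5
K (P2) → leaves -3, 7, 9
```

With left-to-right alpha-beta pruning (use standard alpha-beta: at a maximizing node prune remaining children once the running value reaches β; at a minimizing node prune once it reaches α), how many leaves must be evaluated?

C [α=-∞,β=+∞]: v=-7
D [α=-7,β=+∞]: v=-7 after child 1 ≤ α → α-cutoff, skip 2
E [α=-7,β=+∞]: v=-2
B [α=-∞,β=+∞]: v=-2
G [α=-∞,β=-2]: v=1
F [α=-∞,β=-2]: v=1 after child 1 ≥ β → β-cutoff, skip 2
K [α=-∞,β=-2]: v=-3
J [α=-∞,β=-2]: v=0 after child 2 ≥ β → β-cutoff, skip 1
Root [α=-∞,β=+∞]: v=-2
Leaves evaluated: 14 of 23.

14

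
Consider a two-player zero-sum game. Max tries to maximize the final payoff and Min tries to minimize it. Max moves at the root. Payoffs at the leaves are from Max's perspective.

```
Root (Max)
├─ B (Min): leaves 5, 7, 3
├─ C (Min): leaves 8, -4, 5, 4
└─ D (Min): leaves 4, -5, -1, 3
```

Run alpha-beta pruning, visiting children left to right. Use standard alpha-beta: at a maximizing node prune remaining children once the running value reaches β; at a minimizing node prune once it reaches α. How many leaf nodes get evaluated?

7

B [α=-∞,β=+∞]: v=3
C [α=3,β=+∞]: v=-4 after child 2 ≤ α → α-cutoff, skip 2
D [α=3,β=+∞]: v=-5 after child 2 ≤ α → α-cutoff, skip 2
Root [α=-∞,β=+∞]: v=3
Leaves evaluated: 7 of 11.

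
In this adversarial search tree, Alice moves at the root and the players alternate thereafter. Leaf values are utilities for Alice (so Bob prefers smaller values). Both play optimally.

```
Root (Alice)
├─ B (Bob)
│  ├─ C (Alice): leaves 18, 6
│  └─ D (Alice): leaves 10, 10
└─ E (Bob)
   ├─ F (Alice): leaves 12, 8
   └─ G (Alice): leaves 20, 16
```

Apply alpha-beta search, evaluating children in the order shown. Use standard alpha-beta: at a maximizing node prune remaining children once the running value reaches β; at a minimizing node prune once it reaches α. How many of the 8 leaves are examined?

C [α=-∞,β=+∞]: v=18
D [α=-∞,β=18]: v=10
B [α=-∞,β=+∞]: v=10
F [α=10,β=+∞]: v=12
G [α=10,β=12]: v=20 after child 1 ≥ β → β-cutoff, skip 1
E [α=10,β=+∞]: v=12
Root [α=-∞,β=+∞]: v=12
Leaves evaluated: 7 of 8.

7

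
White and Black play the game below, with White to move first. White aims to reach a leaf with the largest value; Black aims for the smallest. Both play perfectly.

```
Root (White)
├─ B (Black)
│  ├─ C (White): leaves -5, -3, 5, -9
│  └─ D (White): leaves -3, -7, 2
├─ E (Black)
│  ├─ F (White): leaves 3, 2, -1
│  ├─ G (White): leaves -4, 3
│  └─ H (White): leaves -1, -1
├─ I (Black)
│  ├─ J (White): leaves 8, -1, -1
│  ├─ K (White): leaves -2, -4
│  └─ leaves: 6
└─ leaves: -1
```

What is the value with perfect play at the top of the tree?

2

C (White): max(-5, -3, 5, -9) = 5
D (White): max(-3, -7, 2) = 2
B (Black): min(5, 2) = 2
F (White): max(3, 2, -1) = 3
G (White): max(-4, 3) = 3
H (White): max(-1, -1) = -1
E (Black): min(3, 3, -1) = -1
J (White): max(8, -1, -1) = 8
K (White): max(-2, -4) = -2
I (Black): min(8, -2, 6) = -2
Root (White): max(2, -1, -2, -1) = 2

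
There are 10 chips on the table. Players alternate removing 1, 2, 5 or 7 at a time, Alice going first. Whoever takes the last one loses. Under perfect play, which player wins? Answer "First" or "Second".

Second

i:   0  1  2  3  4  5  6  7  8  9 10
     W  L  W  W  L  W  W  L  W  W  L
Position 10 is L, so the second player wins.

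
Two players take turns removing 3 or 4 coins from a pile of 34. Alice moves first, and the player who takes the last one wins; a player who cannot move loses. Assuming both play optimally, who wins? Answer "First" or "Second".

First

Compute winning (W) and losing (L) positions by backward induction:
i:   0  1  2  3  4  5  6  7  8  9 10 11 12 13 14 15 16 17 18 19 20 21 22 23 24 25 26 27 28 29 30 31 32 33 34
     L  L  L  W  W  W  W  L  L  L  W  W  W  W  L  L  L  W  W  W  W  L  L  L  W  W  W  W  L  L  L  W  W  W  W
Position 34 is W, so the first player wins.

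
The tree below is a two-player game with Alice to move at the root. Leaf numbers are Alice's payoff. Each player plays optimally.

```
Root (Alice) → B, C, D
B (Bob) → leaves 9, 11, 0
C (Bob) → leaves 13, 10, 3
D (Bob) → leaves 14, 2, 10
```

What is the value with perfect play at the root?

3

B (Bob): min(9, 11, 0) = 0
C (Bob): min(13, 10, 3) = 3
D (Bob): min(14, 2, 10) = 2
Root (Alice): max(0, 3, 2) = 3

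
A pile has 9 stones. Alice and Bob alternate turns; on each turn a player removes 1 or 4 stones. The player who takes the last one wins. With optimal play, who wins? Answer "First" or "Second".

First

Compute winning (W) and losing (L) positions by backward induction:
i:   0  1  2  3  4  5  6  7  8  9
     L  W  L  W  W  L  W  L  W  W
Position 9 is W, so the first player wins.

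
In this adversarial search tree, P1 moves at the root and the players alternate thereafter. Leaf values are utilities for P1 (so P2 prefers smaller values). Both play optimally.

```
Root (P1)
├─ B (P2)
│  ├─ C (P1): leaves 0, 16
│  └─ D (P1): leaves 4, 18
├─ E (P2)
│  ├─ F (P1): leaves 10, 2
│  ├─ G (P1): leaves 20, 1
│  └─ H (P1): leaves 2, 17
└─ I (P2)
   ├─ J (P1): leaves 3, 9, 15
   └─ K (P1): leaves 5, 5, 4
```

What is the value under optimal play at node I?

5

J: max(3, 9, 15) = 15
K: max(5, 5, 4) = 5
I: min(15, 5) = 5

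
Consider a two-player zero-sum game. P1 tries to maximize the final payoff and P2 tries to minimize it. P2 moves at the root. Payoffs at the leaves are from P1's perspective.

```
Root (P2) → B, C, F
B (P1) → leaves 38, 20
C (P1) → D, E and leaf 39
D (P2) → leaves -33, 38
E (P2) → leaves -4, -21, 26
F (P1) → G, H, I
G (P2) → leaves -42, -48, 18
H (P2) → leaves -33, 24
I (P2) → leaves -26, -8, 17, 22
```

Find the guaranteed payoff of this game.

-26

B (P1): max(38, 20) = 38
D (P2): min(-33, 38) = -33
E (P2): min(-4, -21, 26) = -21
C (P1): max(-33, -21, 39) = 39
G (P2): min(-42, -48, 18) = -48
H (P2): min(-33, 24) = -33
I (P2): min(-26, -8, 17, 22) = -26
F (P1): max(-48, -33, -26) = -26
Root (P2): min(38, 39, -26) = -26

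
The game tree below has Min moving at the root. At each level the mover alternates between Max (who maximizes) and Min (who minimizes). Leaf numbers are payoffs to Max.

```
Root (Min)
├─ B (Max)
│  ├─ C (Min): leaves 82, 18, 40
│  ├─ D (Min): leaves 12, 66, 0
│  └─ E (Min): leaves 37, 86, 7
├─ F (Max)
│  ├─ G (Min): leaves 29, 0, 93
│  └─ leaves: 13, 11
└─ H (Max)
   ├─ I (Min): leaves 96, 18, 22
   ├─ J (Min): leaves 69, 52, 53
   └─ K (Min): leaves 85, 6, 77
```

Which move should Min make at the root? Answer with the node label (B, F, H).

F

C (Min): min(82, 18, 40) = 18
D (Min): min(12, 66, 0) = 0
E (Min): min(37, 86, 7) = 7
B (Max): max(18, 0, 7) = 18
G (Min): min(29, 0, 93) = 0
F (Max): max(0, 13, 11) = 13
I (Min): min(96, 18, 22) = 18
J (Min): min(69, 52, 53) = 52
K (Min): min(85, 6, 77) = 6
H (Max): max(18, 52, 6) = 52
Root (Min): min(18, 13, 52) = 13
Min picks the child with the lowest value: F (value 13).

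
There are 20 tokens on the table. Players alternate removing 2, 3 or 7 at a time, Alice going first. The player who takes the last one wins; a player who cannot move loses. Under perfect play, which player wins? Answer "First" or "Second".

Mark each pile size as W (mover wins) or L (mover loses):
i:   0  1  2  3  4  5  6  7  8  9 10 11 12 13 14 15 16 17 18 19 20
     L  L  W  W  W  L  L  W  W  W  L  L  W  W  W  L  L  W  W  W  L
Position 20 is L, so the second player wins.

Second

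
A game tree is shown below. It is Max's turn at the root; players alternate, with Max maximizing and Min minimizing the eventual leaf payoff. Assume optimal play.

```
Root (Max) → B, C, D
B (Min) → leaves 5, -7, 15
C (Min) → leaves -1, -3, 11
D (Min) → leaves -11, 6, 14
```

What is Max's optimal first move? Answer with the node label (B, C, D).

B (Min): min(5, -7, 15) = -7
C (Min): min(-1, -3, 11) = -3
D (Min): min(-11, 6, 14) = -11
Root (Max): max(-7, -3, -11) = -3
Max picks the child with the highest value: C (value -3).

C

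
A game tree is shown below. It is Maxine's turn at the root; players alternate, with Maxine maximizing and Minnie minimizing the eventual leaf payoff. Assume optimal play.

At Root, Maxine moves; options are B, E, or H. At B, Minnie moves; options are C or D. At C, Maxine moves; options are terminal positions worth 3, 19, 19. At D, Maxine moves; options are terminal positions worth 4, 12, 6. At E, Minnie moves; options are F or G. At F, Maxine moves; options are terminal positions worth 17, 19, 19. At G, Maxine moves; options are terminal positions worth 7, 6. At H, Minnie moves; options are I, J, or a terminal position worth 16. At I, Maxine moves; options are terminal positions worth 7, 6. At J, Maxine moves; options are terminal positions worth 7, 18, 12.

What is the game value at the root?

C (Maxine): max(3, 19, 19) = 19
D (Maxine): max(4, 12, 6) = 12
B (Minnie): min(19, 12) = 12
F (Maxine): max(17, 19, 19) = 19
G (Maxine): max(7, 6) = 7
E (Minnie): min(19, 7) = 7
I (Maxine): max(7, 6) = 7
J (Maxine): max(7, 18, 12) = 18
H (Minnie): min(7, 18, 16) = 7
Root (Maxine): max(12, 7, 7) = 12

12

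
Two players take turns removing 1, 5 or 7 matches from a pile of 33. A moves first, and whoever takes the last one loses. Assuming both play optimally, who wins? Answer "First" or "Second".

Second

Mark each pile size as W (mover wins) or L (mover loses):
i:   0  1  2  3  4  5  6  7  8  9 10 11 12 13 14 15 16 17 18 19 20 21 22 23 24 25 26 27 28 29 30 31 32 33
     W  L  W  L  W  L  W  L  W  L  W  L  W  L  W  L  W  L  W  L  W  L  W  L  W  L  W  L  W  L  W  L  W  L
Position 33 is L, so the second player wins.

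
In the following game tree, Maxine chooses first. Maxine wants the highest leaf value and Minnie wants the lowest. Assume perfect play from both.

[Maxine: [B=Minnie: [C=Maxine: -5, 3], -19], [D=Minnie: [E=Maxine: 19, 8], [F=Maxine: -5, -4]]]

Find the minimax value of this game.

C (Maxine): max(-5, 3) = 3
B (Minnie): min(3, -19) = -19
E (Maxine): max(19, 8) = 19
F (Maxine): max(-5, -4) = -4
D (Minnie): min(19, -4) = -4
Root (Maxine): max(-19, -4) = -4

-4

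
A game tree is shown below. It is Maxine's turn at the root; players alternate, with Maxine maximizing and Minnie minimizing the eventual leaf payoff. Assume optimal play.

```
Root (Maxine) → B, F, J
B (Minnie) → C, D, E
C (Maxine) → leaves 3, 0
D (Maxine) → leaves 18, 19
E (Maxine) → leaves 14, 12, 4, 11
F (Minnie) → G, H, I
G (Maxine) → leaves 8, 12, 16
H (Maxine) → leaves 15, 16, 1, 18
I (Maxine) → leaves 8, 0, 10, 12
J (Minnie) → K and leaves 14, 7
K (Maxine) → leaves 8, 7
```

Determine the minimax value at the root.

12

C (Maxine): max(3, 0) = 3
D (Maxine): max(18, 19) = 19
E (Maxine): max(14, 12, 4, 11) = 14
B (Minnie): min(3, 19, 14) = 3
G (Maxine): max(8, 12, 16) = 16
H (Maxine): max(15, 16, 1, 18) = 18
I (Maxine): max(8, 0, 10, 12) = 12
F (Minnie): min(16, 18, 12) = 12
K (Maxine): max(8, 7) = 8
J (Minnie): min(8, 14, 7) = 7
Root (Maxine): max(3, 12, 7) = 12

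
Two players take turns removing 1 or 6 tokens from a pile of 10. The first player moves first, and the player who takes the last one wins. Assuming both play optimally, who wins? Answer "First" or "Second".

First

Compute winning (W) and losing (L) positions by backward induction:
i:   0  1  2  3  4  5  6  7  8  9 10
     L  W  L  W  L  W  W  L  W  L  W
Position 10 is W, so the first player wins.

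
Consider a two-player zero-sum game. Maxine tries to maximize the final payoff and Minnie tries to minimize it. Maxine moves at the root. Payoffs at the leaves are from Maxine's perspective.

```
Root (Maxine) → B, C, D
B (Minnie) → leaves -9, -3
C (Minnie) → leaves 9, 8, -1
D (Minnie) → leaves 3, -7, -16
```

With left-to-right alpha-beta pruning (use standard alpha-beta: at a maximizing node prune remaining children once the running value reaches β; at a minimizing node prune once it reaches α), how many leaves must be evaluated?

B [α=-∞,β=+∞]: v=-9
C [α=-9,β=+∞]: v=-1
D [α=-1,β=+∞]: v=-7 after child 2 ≤ α → α-cutoff, skip 1
Root [α=-∞,β=+∞]: v=-1
Leaves evaluated: 7 of 8.

7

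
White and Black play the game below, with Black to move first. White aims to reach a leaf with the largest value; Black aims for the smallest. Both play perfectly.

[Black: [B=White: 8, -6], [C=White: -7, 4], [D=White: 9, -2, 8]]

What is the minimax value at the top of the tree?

B (White): max(8, -6) = 8
C (White): max(-7, 4) = 4
D (White): max(9, -2, 8) = 9
Root (Black): min(8, 4, 9) = 4

4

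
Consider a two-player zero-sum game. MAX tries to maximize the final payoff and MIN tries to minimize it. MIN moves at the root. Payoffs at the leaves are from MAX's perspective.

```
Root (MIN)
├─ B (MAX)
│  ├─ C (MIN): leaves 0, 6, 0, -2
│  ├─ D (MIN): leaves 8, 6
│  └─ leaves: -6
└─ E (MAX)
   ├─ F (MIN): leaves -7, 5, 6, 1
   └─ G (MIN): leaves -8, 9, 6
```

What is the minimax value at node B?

C: min(0, 6, 0, -2) = -2
D: min(8, 6) = 6
B: max(-2, 6, -6) = 6

6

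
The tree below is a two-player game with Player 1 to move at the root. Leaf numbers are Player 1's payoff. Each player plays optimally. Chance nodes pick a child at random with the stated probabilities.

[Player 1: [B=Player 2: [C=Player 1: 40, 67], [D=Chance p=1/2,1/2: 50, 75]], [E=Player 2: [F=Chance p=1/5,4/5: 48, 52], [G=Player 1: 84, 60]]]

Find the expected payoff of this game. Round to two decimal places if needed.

62.5

C (Player 1): max(40, 67) = 67
D (Chance): 1/2·50 + 1/2·75 = 62.5
B (Player 2): min(67, 62.5) = 62.5
F (Chance): 1/5·48 + 4/5·52 = 51.2
G (Player 1): max(84, 60) = 84
E (Player 2): min(51.2, 84) = 51.2
Root (Player 1): max(62.5, 51.2) = 62.5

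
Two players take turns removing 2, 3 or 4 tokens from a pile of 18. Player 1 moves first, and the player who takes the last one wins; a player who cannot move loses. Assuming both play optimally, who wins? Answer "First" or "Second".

Second

i:   0  1  2  3  4  5  6  7  8  9 10 11 12 13 14 15 16 17 18
     L  L  W  W  W  W  L  L  W  W  W  W  L  L  W  W  W  W  L
Position 18 is L, so the second player wins.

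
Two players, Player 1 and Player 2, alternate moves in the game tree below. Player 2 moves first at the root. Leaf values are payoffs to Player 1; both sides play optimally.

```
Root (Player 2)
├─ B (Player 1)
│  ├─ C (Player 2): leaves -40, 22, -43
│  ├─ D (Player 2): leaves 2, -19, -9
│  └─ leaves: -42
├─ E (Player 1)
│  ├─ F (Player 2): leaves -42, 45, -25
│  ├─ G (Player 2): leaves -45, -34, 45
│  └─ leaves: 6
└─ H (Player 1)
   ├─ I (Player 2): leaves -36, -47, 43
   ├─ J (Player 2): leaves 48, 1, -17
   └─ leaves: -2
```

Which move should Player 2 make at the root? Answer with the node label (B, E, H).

B

C (Player 2): min(-40, 22, -43) = -43
D (Player 2): min(2, -19, -9) = -19
B (Player 1): max(-43, -19, -42) = -19
F (Player 2): min(-42, 45, -25) = -42
G (Player 2): min(-45, -34, 45) = -45
E (Player 1): max(-42, -45, 6) = 6
I (Player 2): min(-36, -47, 43) = -47
J (Player 2): min(48, 1, -17) = -17
H (Player 1): max(-47, -17, -2) = -2
Root (Player 2): min(-19, 6, -2) = -19
Player 2 picks the child with the lowest value: B (value -19).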